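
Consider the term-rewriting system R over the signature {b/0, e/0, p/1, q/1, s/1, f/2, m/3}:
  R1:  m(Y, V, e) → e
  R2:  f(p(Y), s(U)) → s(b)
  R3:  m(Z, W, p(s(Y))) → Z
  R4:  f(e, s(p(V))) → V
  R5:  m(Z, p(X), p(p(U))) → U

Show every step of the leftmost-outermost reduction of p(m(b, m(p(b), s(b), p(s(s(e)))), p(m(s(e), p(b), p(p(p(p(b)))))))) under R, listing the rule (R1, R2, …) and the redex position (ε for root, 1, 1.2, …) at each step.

p(p(b))

1. p(m(b, m(p(b), s(b), p(s(s(e)))), p(m(s(e), p(b), p(p(p(p(b))))))))  →  p(m(b, p(b), p(m(s(e), p(b), p(p(p(p(b))))))))   [R3 at 1.2]
2. p(m(b, p(b), p(m(s(e), p(b), p(p(p(p(b))))))))  →  p(m(b, p(b), p(p(p(b)))))   [R5 at 1.3.1]
3. p(m(b, p(b), p(p(p(b)))))  →  p(p(b))   [R5 at 1]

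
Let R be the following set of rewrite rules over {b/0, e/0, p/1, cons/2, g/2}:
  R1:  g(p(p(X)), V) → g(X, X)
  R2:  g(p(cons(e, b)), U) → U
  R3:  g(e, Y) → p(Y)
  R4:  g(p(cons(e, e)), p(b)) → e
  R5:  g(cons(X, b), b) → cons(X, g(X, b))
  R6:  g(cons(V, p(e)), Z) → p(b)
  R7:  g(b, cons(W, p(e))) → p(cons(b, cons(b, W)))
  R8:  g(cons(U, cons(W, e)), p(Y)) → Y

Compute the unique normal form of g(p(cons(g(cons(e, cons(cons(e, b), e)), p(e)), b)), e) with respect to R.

e

1. g(p(cons(g(cons(e, cons(cons(e, b), e)), p(e)), b)), e)  →  g(p(cons(e, b)), e)   [R8 at 1.1.1]
2. g(p(cons(e, b)), e)  →  e   [R2 at ε]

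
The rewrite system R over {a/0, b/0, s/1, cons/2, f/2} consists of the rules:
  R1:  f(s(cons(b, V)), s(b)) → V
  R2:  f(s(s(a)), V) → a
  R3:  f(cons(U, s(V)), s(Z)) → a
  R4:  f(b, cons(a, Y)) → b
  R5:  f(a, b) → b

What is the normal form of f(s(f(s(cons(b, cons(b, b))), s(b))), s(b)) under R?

b

1. f(s(f(s(cons(b, cons(b, b))), s(b))), s(b))  →  f(s(cons(b, b)), s(b))   [R1 at 1.1]
2. f(s(cons(b, b)), s(b))  →  b   [R1 at ε]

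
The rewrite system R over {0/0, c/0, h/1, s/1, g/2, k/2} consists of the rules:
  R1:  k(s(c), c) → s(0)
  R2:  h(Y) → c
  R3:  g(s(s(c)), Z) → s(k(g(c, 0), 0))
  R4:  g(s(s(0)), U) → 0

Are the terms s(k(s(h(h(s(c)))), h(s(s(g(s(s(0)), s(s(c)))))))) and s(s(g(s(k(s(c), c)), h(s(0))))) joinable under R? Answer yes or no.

Reduce t₁ = s(k(s(h(h(s(c)))), h(s(s(g(s(s(0)), s(s(c)))))))):
1. s(k(s(h(h(s(c)))), h(s(s(g(s(s(0)), s(s(c))))))))  →  s(k(s(c), h(s(s(g(s(s(0)), s(s(c))))))))   [R2 at 1.1.1]
2. s(k(s(c), h(s(s(g(s(s(0)), s(s(c))))))))  →  s(k(s(c), c))   [R2 at 1.2]
3. s(k(s(c), c))  →  s(s(0))   [R1 at 1]

Reduce t₂ = s(s(g(s(k(s(c), c)), h(s(0))))):
1. s(s(g(s(k(s(c), c)), h(s(0)))))  →  s(s(g(s(s(0)), h(s(0)))))   [R1 at 1.1.1.1]
2. s(s(g(s(s(0)), h(s(0)))))  →  s(s(0))   [R4 at 1.1]

yes — NF(t₁) = s(s(0)), NF(t₂) = s(s(0))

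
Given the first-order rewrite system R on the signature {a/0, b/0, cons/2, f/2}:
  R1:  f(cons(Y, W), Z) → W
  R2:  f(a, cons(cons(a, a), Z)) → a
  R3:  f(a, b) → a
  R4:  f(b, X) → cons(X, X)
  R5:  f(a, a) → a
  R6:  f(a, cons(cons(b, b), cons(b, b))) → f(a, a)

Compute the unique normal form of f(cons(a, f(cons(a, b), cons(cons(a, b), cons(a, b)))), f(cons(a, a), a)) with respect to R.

b

1. f(cons(a, f(cons(a, b), cons(cons(a, b), cons(a, b)))), f(cons(a, a), a))  →  f(cons(a, b), cons(cons(a, b), cons(a, b)))   [R1 at ε]
2. f(cons(a, b), cons(cons(a, b), cons(a, b)))  →  b   [R1 at ε]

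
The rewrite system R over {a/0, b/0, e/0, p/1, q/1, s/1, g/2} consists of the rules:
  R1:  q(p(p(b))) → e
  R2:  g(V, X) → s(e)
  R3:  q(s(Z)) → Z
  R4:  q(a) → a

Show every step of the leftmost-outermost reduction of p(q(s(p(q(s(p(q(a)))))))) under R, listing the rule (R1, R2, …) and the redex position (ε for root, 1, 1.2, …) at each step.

1. p(q(s(p(q(s(p(q(a))))))))  →  p(p(q(s(p(q(a))))))   [R3 at 1]
2. p(p(q(s(p(q(a))))))  →  p(p(p(q(a))))   [R3 at 1.1]
3. p(p(p(q(a))))  →  p(p(p(a)))   [R4 at 1.1.1]

p(p(p(a)))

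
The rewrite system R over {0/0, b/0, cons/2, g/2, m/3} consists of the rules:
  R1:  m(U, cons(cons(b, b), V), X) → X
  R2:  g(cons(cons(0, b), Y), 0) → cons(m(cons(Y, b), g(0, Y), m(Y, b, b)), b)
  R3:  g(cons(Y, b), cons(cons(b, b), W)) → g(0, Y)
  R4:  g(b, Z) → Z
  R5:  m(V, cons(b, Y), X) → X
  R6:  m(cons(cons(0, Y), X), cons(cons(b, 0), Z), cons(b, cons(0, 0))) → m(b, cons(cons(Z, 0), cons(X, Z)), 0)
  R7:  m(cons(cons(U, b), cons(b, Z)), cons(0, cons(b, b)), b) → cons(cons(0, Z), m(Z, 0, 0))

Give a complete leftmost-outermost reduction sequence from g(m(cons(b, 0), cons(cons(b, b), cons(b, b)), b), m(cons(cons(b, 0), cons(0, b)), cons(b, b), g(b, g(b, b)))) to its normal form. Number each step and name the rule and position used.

b

1. g(m(cons(b, 0), cons(cons(b, b), cons(b, b)), b), m(cons(cons(b, 0), cons(0, b)), cons(b, b), g(b, g(b, b))))  →  g(b, m(cons(cons(b, 0), cons(0, b)), cons(b, b), g(b, g(b, b))))   [R1 at 1]
2. g(b, m(cons(cons(b, 0), cons(0, b)), cons(b, b), g(b, g(b, b))))  →  m(cons(cons(b, 0), cons(0, b)), cons(b, b), g(b, g(b, b)))   [R4 at ε]
3. m(cons(cons(b, 0), cons(0, b)), cons(b, b), g(b, g(b, b)))  →  g(b, g(b, b))   [R5 at ε]
4. g(b, g(b, b))  →  g(b, b)   [R4 at ε]
5. g(b, b)  →  b   [R4 at ε]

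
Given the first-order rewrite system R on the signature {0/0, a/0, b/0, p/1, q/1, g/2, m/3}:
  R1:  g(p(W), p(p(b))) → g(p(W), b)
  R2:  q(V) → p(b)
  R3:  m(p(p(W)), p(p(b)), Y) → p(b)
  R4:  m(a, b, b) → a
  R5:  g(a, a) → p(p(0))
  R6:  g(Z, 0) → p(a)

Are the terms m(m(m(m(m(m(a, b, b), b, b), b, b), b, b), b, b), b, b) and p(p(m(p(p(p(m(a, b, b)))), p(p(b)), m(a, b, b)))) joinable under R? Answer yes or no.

no — NF(t₁) = a, NF(t₂) = p(p(p(b)))

Reduce t₁ = m(m(m(m(m(m(a, b, b), b, b), b, b), b, b), b, b), b, b):
1. m(m(m(m(m(m(a, b, b), b, b), b, b), b, b), b, b), b, b)  →  m(m(m(m(m(a, b, b), b, b), b, b), b, b), b, b)   [R4 at 1.1.1.1.1]
2. m(m(m(m(m(a, b, b), b, b), b, b), b, b), b, b)  →  m(m(m(m(a, b, b), b, b), b, b), b, b)   [R4 at 1.1.1.1]
3. m(m(m(m(a, b, b), b, b), b, b), b, b)  →  m(m(m(a, b, b), b, b), b, b)   [R4 at 1.1.1]
4. m(m(m(a, b, b), b, b), b, b)  →  m(m(a, b, b), b, b)   [R4 at 1.1]
5. m(m(a, b, b), b, b)  →  m(a, b, b)   [R4 at 1]
6. m(a, b, b)  →  a   [R4 at ε]

Reduce t₂ = p(p(m(p(p(p(m(a, b, b)))), p(p(b)), m(a, b, b)))):
1. p(p(m(p(p(p(m(a, b, b)))), p(p(b)), m(a, b, b))))  →  p(p(p(b)))   [R3 at 1.1]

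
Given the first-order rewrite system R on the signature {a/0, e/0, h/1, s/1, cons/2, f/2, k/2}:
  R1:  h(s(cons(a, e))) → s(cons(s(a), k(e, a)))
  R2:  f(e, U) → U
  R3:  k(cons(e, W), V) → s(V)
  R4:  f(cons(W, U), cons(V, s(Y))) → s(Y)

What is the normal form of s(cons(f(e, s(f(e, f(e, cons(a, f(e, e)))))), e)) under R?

1. s(cons(f(e, s(f(e, f(e, cons(a, f(e, e)))))), e))  →  s(cons(s(f(e, f(e, cons(a, f(e, e))))), e))   [R2 at 1.1]
2. s(cons(s(f(e, f(e, cons(a, f(e, e))))), e))  →  s(cons(s(f(e, cons(a, f(e, e)))), e))   [R2 at 1.1.1]
3. s(cons(s(f(e, cons(a, f(e, e)))), e))  →  s(cons(s(cons(a, f(e, e))), e))   [R2 at 1.1.1]
4. s(cons(s(cons(a, f(e, e))), e))  →  s(cons(s(cons(a, e)), e))   [R2 at 1.1.1.2]

s(cons(s(cons(a, e)), e))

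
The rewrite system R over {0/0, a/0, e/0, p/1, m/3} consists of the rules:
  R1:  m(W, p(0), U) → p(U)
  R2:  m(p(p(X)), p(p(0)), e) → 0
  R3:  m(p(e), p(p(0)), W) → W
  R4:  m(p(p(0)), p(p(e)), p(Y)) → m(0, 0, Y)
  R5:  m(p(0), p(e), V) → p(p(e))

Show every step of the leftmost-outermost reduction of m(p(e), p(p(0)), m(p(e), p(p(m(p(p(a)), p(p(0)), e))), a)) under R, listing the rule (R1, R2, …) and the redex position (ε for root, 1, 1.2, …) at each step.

a

1. m(p(e), p(p(0)), m(p(e), p(p(m(p(p(a)), p(p(0)), e))), a))  →  m(p(e), p(p(m(p(p(a)), p(p(0)), e))), a)   [R3 at ε]
2. m(p(e), p(p(m(p(p(a)), p(p(0)), e))), a)  →  m(p(e), p(p(0)), a)   [R2 at 2.1.1]
3. m(p(e), p(p(0)), a)  →  a   [R3 at ε]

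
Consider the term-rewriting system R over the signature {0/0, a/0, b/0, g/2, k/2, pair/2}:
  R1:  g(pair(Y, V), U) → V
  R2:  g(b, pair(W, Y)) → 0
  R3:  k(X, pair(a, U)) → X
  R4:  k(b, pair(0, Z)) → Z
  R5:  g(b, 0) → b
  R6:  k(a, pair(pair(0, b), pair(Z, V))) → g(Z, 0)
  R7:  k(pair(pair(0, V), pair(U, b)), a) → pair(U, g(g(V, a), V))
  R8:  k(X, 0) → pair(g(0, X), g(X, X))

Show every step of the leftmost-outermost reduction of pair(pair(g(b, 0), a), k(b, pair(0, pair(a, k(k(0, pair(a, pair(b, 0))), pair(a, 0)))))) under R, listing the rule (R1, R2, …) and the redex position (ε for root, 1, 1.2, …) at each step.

1. pair(pair(g(b, 0), a), k(b, pair(0, pair(a, k(k(0, pair(a, pair(b, 0))), pair(a, 0))))))  →  pair(pair(b, a), k(b, pair(0, pair(a, k(k(0, pair(a, pair(b, 0))), pair(a, 0))))))   [R5 at 1.1]
2. pair(pair(b, a), k(b, pair(0, pair(a, k(k(0, pair(a, pair(b, 0))), pair(a, 0))))))  →  pair(pair(b, a), pair(a, k(k(0, pair(a, pair(b, 0))), pair(a, 0))))   [R4 at 2]
3. pair(pair(b, a), pair(a, k(k(0, pair(a, pair(b, 0))), pair(a, 0))))  →  pair(pair(b, a), pair(a, k(0, pair(a, pair(b, 0)))))   [R3 at 2.2]
4. pair(pair(b, a), pair(a, k(0, pair(a, pair(b, 0)))))  →  pair(pair(b, a), pair(a, 0))   [R3 at 2.2]

pair(pair(b, a), pair(a, 0))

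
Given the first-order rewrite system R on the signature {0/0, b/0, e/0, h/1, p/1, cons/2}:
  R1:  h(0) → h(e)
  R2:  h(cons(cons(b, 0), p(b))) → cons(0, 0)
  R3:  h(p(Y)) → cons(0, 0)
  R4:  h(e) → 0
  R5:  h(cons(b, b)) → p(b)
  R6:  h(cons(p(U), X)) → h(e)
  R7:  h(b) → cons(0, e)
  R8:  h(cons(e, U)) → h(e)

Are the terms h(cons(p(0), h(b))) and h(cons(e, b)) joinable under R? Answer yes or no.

yes — NF(t₁) = 0, NF(t₂) = 0

Reduce t₁ = h(cons(p(0), h(b))):
1. h(cons(p(0), h(b)))  →  h(e)   [R6 at ε]
2. h(e)  →  0   [R4 at ε]

Reduce t₂ = h(cons(e, b)):
1. h(cons(e, b))  →  h(e)   [R8 at ε]
2. h(e)  →  0   [R4 at ε]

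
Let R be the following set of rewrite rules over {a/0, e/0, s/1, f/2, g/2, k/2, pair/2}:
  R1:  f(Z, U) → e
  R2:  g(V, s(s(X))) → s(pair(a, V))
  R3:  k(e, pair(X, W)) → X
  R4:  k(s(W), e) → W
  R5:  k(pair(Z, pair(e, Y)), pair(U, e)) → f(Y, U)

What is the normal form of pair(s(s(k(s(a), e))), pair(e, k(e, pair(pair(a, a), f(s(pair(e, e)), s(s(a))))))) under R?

1. pair(s(s(k(s(a), e))), pair(e, k(e, pair(pair(a, a), f(s(pair(e, e)), s(s(a)))))))  →  pair(s(s(a)), pair(e, k(e, pair(pair(a, a), f(s(pair(e, e)), s(s(a)))))))   [R4 at 1.1.1]
2. pair(s(s(a)), pair(e, k(e, pair(pair(a, a), f(s(pair(e, e)), s(s(a)))))))  →  pair(s(s(a)), pair(e, pair(a, a)))   [R3 at 2.2]

pair(s(s(a)), pair(e, pair(a, a)))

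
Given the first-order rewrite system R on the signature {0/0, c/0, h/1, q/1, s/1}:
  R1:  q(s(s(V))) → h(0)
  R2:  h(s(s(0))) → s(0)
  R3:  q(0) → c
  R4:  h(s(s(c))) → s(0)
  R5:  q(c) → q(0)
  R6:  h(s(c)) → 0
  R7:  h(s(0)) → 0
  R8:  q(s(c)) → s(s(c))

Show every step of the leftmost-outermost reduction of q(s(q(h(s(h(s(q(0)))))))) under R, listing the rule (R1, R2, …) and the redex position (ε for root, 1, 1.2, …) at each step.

s(s(c))

1. q(s(q(h(s(h(s(q(0))))))))  →  q(s(q(h(s(h(s(c)))))))   [R3 at 1.1.1.1.1.1.1]
2. q(s(q(h(s(h(s(c)))))))  →  q(s(q(h(s(0)))))   [R6 at 1.1.1.1.1]
3. q(s(q(h(s(0)))))  →  q(s(q(0)))   [R7 at 1.1.1]
4. q(s(q(0)))  →  q(s(c))   [R3 at 1.1]
5. q(s(c))  →  s(s(c))   [R8 at ε]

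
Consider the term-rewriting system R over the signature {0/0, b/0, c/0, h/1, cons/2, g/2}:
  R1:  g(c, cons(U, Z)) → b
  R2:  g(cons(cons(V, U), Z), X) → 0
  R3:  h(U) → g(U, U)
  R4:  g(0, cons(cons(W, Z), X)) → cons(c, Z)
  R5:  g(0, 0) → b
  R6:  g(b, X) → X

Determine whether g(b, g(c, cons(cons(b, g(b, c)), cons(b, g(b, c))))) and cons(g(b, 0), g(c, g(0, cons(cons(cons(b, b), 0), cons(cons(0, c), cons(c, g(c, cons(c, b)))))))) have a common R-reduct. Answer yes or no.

Reduce t₁ = g(b, g(c, cons(cons(b, g(b, c)), cons(b, g(b, c))))):
1. g(b, g(c, cons(cons(b, g(b, c)), cons(b, g(b, c)))))  →  g(c, cons(cons(b, g(b, c)), cons(b, g(b, c))))   [R6 at ε]
2. g(c, cons(cons(b, g(b, c)), cons(b, g(b, c))))  →  b   [R1 at ε]

Reduce t₂ = cons(g(b, 0), g(c, g(0, cons(cons(cons(b, b), 0), cons(cons(0, c), cons(c, g(c, cons(c, b)))))))):
1. cons(g(b, 0), g(c, g(0, cons(cons(cons(b, b), 0), cons(cons(0, c), cons(c, g(c, cons(c, b))))))))  →  cons(0, g(c, g(0, cons(cons(cons(b, b), 0), cons(cons(0, c), cons(c, g(c, cons(c, b))))))))   [R6 at 1]
2. cons(0, g(c, g(0, cons(cons(cons(b, b), 0), cons(cons(0, c), cons(c, g(c, cons(c, b))))))))  →  cons(0, g(c, cons(c, 0)))   [R4 at 2.2]
3. cons(0, g(c, cons(c, 0)))  →  cons(0, b)   [R1 at 2]

no — NF(t₁) = b, NF(t₂) = cons(0, b)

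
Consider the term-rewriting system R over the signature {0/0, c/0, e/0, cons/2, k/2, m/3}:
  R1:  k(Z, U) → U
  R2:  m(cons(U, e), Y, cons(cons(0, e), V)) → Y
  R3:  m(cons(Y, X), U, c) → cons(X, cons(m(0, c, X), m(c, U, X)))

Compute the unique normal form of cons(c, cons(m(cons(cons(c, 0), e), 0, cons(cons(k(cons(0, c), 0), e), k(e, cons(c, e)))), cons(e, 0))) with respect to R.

1. cons(c, cons(m(cons(cons(c, 0), e), 0, cons(cons(k(cons(0, c), 0), e), k(e, cons(c, e)))), cons(e, 0)))  →  cons(c, cons(m(cons(cons(c, 0), e), 0, cons(cons(0, e), k(e, cons(c, e)))), cons(e, 0)))   [R1 at 2.1.3.1.1]
2. cons(c, cons(m(cons(cons(c, 0), e), 0, cons(cons(0, e), k(e, cons(c, e)))), cons(e, 0)))  →  cons(c, cons(0, cons(e, 0)))   [R2 at 2.1]

cons(c, cons(0, cons(e, 0)))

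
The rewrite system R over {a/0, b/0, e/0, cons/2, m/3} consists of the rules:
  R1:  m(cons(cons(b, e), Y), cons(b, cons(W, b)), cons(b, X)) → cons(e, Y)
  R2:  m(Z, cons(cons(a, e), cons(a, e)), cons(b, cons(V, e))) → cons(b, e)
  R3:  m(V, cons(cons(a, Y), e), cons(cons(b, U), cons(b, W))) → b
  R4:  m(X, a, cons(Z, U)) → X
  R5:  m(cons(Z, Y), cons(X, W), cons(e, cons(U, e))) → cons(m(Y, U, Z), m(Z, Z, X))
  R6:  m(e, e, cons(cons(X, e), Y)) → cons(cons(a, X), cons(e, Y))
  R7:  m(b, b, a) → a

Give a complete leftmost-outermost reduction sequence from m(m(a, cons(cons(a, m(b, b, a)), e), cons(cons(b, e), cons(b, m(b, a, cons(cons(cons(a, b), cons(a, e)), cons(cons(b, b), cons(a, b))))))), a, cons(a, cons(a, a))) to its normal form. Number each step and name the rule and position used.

1. m(m(a, cons(cons(a, m(b, b, a)), e), cons(cons(b, e), cons(b, m(b, a, cons(cons(cons(a, b), cons(a, e)), cons(cons(b, b), cons(a, b))))))), a, cons(a, cons(a, a)))  →  m(a, cons(cons(a, m(b, b, a)), e), cons(cons(b, e), cons(b, m(b, a, cons(cons(cons(a, b), cons(a, e)), cons(cons(b, b), cons(a, b)))))))   [R4 at ε]
2. m(a, cons(cons(a, m(b, b, a)), e), cons(cons(b, e), cons(b, m(b, a, cons(cons(cons(a, b), cons(a, e)), cons(cons(b, b), cons(a, b)))))))  →  b   [R3 at ε]

b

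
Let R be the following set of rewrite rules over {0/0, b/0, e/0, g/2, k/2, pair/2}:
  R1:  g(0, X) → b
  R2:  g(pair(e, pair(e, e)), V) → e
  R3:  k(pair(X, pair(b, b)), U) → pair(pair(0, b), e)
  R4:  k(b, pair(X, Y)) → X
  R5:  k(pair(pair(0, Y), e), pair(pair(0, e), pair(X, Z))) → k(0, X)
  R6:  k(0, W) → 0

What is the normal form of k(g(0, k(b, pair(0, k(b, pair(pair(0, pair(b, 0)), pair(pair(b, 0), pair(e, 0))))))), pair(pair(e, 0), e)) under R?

1. k(g(0, k(b, pair(0, k(b, pair(pair(0, pair(b, 0)), pair(pair(b, 0), pair(e, 0))))))), pair(pair(e, 0), e))  →  k(b, pair(pair(e, 0), e))   [R1 at 1]
2. k(b, pair(pair(e, 0), e))  →  pair(e, 0)   [R4 at ε]

pair(e, 0)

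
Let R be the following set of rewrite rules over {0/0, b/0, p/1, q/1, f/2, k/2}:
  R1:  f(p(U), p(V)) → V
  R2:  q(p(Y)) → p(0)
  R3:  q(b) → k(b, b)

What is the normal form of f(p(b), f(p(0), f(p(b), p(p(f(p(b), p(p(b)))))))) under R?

b

1. f(p(b), f(p(0), f(p(b), p(p(f(p(b), p(p(b))))))))  →  f(p(b), f(p(0), p(f(p(b), p(p(b))))))   [R1 at 2.2]
2. f(p(b), f(p(0), p(f(p(b), p(p(b))))))  →  f(p(b), f(p(b), p(p(b))))   [R1 at 2]
3. f(p(b), f(p(b), p(p(b))))  →  f(p(b), p(b))   [R1 at 2]
4. f(p(b), p(b))  →  b   [R1 at ε]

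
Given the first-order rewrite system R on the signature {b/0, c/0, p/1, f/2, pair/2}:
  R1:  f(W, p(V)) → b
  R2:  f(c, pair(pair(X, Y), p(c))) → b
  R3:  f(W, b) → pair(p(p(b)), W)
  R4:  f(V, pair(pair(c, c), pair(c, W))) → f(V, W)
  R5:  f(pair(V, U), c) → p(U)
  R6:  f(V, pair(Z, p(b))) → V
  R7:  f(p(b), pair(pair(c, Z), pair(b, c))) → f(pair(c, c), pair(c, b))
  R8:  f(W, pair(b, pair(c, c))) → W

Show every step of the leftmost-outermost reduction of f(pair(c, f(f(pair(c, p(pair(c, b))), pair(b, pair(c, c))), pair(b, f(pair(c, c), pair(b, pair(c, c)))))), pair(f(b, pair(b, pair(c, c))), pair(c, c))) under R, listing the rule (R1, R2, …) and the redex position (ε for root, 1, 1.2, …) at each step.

pair(c, pair(c, p(pair(c, b))))

1. f(pair(c, f(f(pair(c, p(pair(c, b))), pair(b, pair(c, c))), pair(b, f(pair(c, c), pair(b, pair(c, c)))))), pair(f(b, pair(b, pair(c, c))), pair(c, c)))  →  f(pair(c, f(pair(c, p(pair(c, b))), pair(b, f(pair(c, c), pair(b, pair(c, c)))))), pair(f(b, pair(b, pair(c, c))), pair(c, c)))   [R8 at 1.2.1]
2. f(pair(c, f(pair(c, p(pair(c, b))), pair(b, f(pair(c, c), pair(b, pair(c, c)))))), pair(f(b, pair(b, pair(c, c))), pair(c, c)))  →  f(pair(c, f(pair(c, p(pair(c, b))), pair(b, pair(c, c)))), pair(f(b, pair(b, pair(c, c))), pair(c, c)))   [R8 at 1.2.2.2]
3. f(pair(c, f(pair(c, p(pair(c, b))), pair(b, pair(c, c)))), pair(f(b, pair(b, pair(c, c))), pair(c, c)))  →  f(pair(c, pair(c, p(pair(c, b)))), pair(f(b, pair(b, pair(c, c))), pair(c, c)))   [R8 at 1.2]
4. f(pair(c, pair(c, p(pair(c, b)))), pair(f(b, pair(b, pair(c, c))), pair(c, c)))  →  f(pair(c, pair(c, p(pair(c, b)))), pair(b, pair(c, c)))   [R8 at 2.1]
5. f(pair(c, pair(c, p(pair(c, b)))), pair(b, pair(c, c)))  →  pair(c, pair(c, p(pair(c, b))))   [R8 at ε]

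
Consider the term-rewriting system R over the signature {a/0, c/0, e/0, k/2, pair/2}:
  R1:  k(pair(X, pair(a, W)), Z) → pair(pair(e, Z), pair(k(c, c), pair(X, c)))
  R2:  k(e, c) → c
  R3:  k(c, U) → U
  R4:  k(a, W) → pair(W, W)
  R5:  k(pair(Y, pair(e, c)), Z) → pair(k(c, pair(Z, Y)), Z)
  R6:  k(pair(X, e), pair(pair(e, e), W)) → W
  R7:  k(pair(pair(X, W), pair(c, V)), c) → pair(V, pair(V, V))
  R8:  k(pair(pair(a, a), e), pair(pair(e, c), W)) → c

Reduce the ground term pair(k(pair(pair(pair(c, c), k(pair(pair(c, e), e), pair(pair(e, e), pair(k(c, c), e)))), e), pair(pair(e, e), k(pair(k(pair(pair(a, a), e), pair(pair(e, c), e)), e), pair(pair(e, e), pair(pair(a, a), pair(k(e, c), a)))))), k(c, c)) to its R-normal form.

1. pair(k(pair(pair(pair(c, c), k(pair(pair(c, e), e), pair(pair(e, e), pair(k(c, c), e)))), e), pair(pair(e, e), k(pair(k(pair(pair(a, a), e), pair(pair(e, c), e)), e), pair(pair(e, e), pair(pair(a, a), pair(k(e, c), a)))))), k(c, c))  →  pair(k(pair(k(pair(pair(a, a), e), pair(pair(e, c), e)), e), pair(pair(e, e), pair(pair(a, a), pair(k(e, c), a)))), k(c, c))   [R6 at 1]
2. pair(k(pair(k(pair(pair(a, a), e), pair(pair(e, c), e)), e), pair(pair(e, e), pair(pair(a, a), pair(k(e, c), a)))), k(c, c))  →  pair(pair(pair(a, a), pair(k(e, c), a)), k(c, c))   [R6 at 1]
3. pair(pair(pair(a, a), pair(k(e, c), a)), k(c, c))  →  pair(pair(pair(a, a), pair(c, a)), k(c, c))   [R2 at 1.2.1]
4. pair(pair(pair(a, a), pair(c, a)), k(c, c))  →  pair(pair(pair(a, a), pair(c, a)), c)   [R3 at 2]

pair(pair(pair(a, a), pair(c, a)), c)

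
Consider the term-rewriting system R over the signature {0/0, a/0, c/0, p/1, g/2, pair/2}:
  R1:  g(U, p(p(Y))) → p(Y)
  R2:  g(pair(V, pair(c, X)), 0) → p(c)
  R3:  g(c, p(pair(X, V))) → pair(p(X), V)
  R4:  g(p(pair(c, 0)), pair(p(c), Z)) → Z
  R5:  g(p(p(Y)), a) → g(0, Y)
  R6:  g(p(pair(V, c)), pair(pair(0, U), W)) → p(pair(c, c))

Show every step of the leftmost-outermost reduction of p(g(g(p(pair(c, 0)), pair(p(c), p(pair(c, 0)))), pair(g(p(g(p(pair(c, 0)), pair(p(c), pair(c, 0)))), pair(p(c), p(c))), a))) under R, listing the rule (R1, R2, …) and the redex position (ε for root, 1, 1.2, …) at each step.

p(a)

1. p(g(g(p(pair(c, 0)), pair(p(c), p(pair(c, 0)))), pair(g(p(g(p(pair(c, 0)), pair(p(c), pair(c, 0)))), pair(p(c), p(c))), a)))  →  p(g(p(pair(c, 0)), pair(g(p(g(p(pair(c, 0)), pair(p(c), pair(c, 0)))), pair(p(c), p(c))), a)))   [R4 at 1.1]
2. p(g(p(pair(c, 0)), pair(g(p(g(p(pair(c, 0)), pair(p(c), pair(c, 0)))), pair(p(c), p(c))), a)))  →  p(g(p(pair(c, 0)), pair(g(p(pair(c, 0)), pair(p(c), p(c))), a)))   [R4 at 1.2.1.1.1]
3. p(g(p(pair(c, 0)), pair(g(p(pair(c, 0)), pair(p(c), p(c))), a)))  →  p(g(p(pair(c, 0)), pair(p(c), a)))   [R4 at 1.2.1]
4. p(g(p(pair(c, 0)), pair(p(c), a)))  →  p(a)   [R4 at 1]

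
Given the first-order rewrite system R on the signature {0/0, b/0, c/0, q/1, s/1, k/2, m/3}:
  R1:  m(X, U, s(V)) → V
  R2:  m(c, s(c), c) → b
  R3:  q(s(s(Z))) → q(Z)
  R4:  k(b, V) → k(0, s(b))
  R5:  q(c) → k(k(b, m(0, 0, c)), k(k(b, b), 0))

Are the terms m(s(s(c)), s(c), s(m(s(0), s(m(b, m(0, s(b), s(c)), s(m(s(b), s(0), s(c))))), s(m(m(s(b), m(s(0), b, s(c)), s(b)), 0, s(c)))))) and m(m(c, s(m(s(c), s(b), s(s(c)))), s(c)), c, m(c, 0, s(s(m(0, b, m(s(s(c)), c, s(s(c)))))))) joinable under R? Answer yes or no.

Reduce t₁ = m(s(s(c)), s(c), s(m(s(0), s(m(b, m(0, s(b), s(c)), s(m(s(b), s(0), s(c))))), s(m(m(s(b), m(s(0), b, s(c)), s(b)), 0, s(c)))))):
1. m(s(s(c)), s(c), s(m(s(0), s(m(b, m(0, s(b), s(c)), s(m(s(b), s(0), s(c))))), s(m(m(s(b), m(s(0), b, s(c)), s(b)), 0, s(c))))))  →  m(s(0), s(m(b, m(0, s(b), s(c)), s(m(s(b), s(0), s(c))))), s(m(m(s(b), m(s(0), b, s(c)), s(b)), 0, s(c))))   [R1 at ε]
2. m(s(0), s(m(b, m(0, s(b), s(c)), s(m(s(b), s(0), s(c))))), s(m(m(s(b), m(s(0), b, s(c)), s(b)), 0, s(c))))  →  m(m(s(b), m(s(0), b, s(c)), s(b)), 0, s(c))   [R1 at ε]
3. m(m(s(b), m(s(0), b, s(c)), s(b)), 0, s(c))  →  c   [R1 at ε]

Reduce t₂ = m(m(c, s(m(s(c), s(b), s(s(c)))), s(c)), c, m(c, 0, s(s(m(0, b, m(s(s(c)), c, s(s(c)))))))):
1. m(m(c, s(m(s(c), s(b), s(s(c)))), s(c)), c, m(c, 0, s(s(m(0, b, m(s(s(c)), c, s(s(c))))))))  →  m(c, c, m(c, 0, s(s(m(0, b, m(s(s(c)), c, s(s(c))))))))   [R1 at 1]
2. m(c, c, m(c, 0, s(s(m(0, b, m(s(s(c)), c, s(s(c))))))))  →  m(c, c, s(m(0, b, m(s(s(c)), c, s(s(c))))))   [R1 at 3]
3. m(c, c, s(m(0, b, m(s(s(c)), c, s(s(c))))))  →  m(0, b, m(s(s(c)), c, s(s(c))))   [R1 at ε]
4. m(0, b, m(s(s(c)), c, s(s(c))))  →  m(0, b, s(c))   [R1 at 3]
5. m(0, b, s(c))  →  c   [R1 at ε]

yes — NF(t₁) = c, NF(t₂) = c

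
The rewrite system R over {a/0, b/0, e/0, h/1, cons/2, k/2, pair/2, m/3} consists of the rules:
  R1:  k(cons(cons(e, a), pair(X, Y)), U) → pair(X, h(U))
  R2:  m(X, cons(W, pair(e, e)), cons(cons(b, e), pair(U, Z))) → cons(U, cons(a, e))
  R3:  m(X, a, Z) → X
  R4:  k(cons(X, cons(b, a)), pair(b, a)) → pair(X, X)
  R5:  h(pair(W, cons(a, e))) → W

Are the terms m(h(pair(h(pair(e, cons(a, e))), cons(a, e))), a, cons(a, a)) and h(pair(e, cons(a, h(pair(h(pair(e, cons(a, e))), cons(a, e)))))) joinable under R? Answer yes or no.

yes — NF(t₁) = e, NF(t₂) = e

Reduce t₁ = m(h(pair(h(pair(e, cons(a, e))), cons(a, e))), a, cons(a, a)):
1. m(h(pair(h(pair(e, cons(a, e))), cons(a, e))), a, cons(a, a))  →  h(pair(h(pair(e, cons(a, e))), cons(a, e)))   [R3 at ε]
2. h(pair(h(pair(e, cons(a, e))), cons(a, e)))  →  h(pair(e, cons(a, e)))   [R5 at ε]
3. h(pair(e, cons(a, e)))  →  e   [R5 at ε]

Reduce t₂ = h(pair(e, cons(a, h(pair(h(pair(e, cons(a, e))), cons(a, e)))))):
1. h(pair(e, cons(a, h(pair(h(pair(e, cons(a, e))), cons(a, e))))))  →  h(pair(e, cons(a, h(pair(e, cons(a, e))))))   [R5 at 1.2.2]
2. h(pair(e, cons(a, h(pair(e, cons(a, e))))))  →  h(pair(e, cons(a, e)))   [R5 at 1.2.2]
3. h(pair(e, cons(a, e)))  →  e   [R5 at ε]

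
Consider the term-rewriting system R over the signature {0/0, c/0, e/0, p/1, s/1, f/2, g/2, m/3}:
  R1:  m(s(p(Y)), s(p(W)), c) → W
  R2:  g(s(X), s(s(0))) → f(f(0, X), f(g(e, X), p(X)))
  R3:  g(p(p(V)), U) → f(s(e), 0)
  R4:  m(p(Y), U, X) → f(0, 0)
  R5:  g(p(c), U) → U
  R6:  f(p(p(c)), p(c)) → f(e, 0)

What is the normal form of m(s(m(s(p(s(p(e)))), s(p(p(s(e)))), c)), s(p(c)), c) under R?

1. m(s(m(s(p(s(p(e)))), s(p(p(s(e)))), c)), s(p(c)), c)  →  m(s(p(s(e))), s(p(c)), c)   [R1 at 1.1]
2. m(s(p(s(e))), s(p(c)), c)  →  c   [R1 at ε]

c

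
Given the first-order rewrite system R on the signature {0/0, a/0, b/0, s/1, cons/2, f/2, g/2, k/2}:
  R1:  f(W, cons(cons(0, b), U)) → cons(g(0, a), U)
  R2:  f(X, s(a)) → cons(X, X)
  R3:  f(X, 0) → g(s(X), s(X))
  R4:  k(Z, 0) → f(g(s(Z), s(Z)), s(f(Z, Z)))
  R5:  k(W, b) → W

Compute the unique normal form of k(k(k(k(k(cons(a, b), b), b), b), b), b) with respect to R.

1. k(k(k(k(k(cons(a, b), b), b), b), b), b)  →  k(k(k(k(cons(a, b), b), b), b), b)   [R5 at ε]
2. k(k(k(k(cons(a, b), b), b), b), b)  →  k(k(k(cons(a, b), b), b), b)   [R5 at ε]
3. k(k(k(cons(a, b), b), b), b)  →  k(k(cons(a, b), b), b)   [R5 at ε]
4. k(k(cons(a, b), b), b)  →  k(cons(a, b), b)   [R5 at ε]
5. k(cons(a, b), b)  →  cons(a, b)   [R5 at ε]

cons(a, b)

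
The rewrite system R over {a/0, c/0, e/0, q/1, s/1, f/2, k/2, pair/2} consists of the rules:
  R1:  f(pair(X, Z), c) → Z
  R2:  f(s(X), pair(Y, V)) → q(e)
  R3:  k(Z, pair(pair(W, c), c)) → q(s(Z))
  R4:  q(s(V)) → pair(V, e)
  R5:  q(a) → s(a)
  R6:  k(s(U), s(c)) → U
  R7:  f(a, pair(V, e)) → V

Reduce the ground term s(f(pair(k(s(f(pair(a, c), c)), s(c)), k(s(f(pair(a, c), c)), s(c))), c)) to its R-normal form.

s(c)

1. s(f(pair(k(s(f(pair(a, c), c)), s(c)), k(s(f(pair(a, c), c)), s(c))), c))  →  s(k(s(f(pair(a, c), c)), s(c)))   [R1 at 1]
2. s(k(s(f(pair(a, c), c)), s(c)))  →  s(f(pair(a, c), c))   [R6 at 1]
3. s(f(pair(a, c), c))  →  s(c)   [R1 at 1]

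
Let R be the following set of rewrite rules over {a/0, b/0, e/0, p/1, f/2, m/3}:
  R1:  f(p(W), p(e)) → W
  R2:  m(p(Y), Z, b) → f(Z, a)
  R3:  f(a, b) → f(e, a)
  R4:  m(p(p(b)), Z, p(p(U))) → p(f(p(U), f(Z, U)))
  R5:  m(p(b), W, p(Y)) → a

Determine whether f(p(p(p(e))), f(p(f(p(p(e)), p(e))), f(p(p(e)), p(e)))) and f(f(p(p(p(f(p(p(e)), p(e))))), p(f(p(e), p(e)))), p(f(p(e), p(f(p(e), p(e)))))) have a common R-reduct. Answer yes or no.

yes — NF(t₁) = p(p(e)), NF(t₂) = p(p(e))

Reduce t₁ = f(p(p(p(e))), f(p(f(p(p(e)), p(e))), f(p(p(e)), p(e)))):
1. f(p(p(p(e))), f(p(f(p(p(e)), p(e))), f(p(p(e)), p(e))))  →  f(p(p(p(e))), f(p(p(e)), f(p(p(e)), p(e))))   [R1 at 2.1.1]
2. f(p(p(p(e))), f(p(p(e)), f(p(p(e)), p(e))))  →  f(p(p(p(e))), f(p(p(e)), p(e)))   [R1 at 2.2]
3. f(p(p(p(e))), f(p(p(e)), p(e)))  →  f(p(p(p(e))), p(e))   [R1 at 2]
4. f(p(p(p(e))), p(e))  →  p(p(e))   [R1 at ε]

Reduce t₂ = f(f(p(p(p(f(p(p(e)), p(e))))), p(f(p(e), p(e)))), p(f(p(e), p(f(p(e), p(e)))))):
1. f(f(p(p(p(f(p(p(e)), p(e))))), p(f(p(e), p(e)))), p(f(p(e), p(f(p(e), p(e))))))  →  f(f(p(p(p(p(e)))), p(f(p(e), p(e)))), p(f(p(e), p(f(p(e), p(e))))))   [R1 at 1.1.1.1.1]
2. f(f(p(p(p(p(e)))), p(f(p(e), p(e)))), p(f(p(e), p(f(p(e), p(e))))))  →  f(f(p(p(p(p(e)))), p(e)), p(f(p(e), p(f(p(e), p(e))))))   [R1 at 1.2.1]
3. f(f(p(p(p(p(e)))), p(e)), p(f(p(e), p(f(p(e), p(e))))))  →  f(p(p(p(e))), p(f(p(e), p(f(p(e), p(e))))))   [R1 at 1]
4. f(p(p(p(e))), p(f(p(e), p(f(p(e), p(e))))))  →  f(p(p(p(e))), p(f(p(e), p(e))))   [R1 at 2.1.2.1]
5. f(p(p(p(e))), p(f(p(e), p(e))))  →  f(p(p(p(e))), p(e))   [R1 at 2.1]
6. f(p(p(p(e))), p(e))  →  p(p(e))   [R1 at ε]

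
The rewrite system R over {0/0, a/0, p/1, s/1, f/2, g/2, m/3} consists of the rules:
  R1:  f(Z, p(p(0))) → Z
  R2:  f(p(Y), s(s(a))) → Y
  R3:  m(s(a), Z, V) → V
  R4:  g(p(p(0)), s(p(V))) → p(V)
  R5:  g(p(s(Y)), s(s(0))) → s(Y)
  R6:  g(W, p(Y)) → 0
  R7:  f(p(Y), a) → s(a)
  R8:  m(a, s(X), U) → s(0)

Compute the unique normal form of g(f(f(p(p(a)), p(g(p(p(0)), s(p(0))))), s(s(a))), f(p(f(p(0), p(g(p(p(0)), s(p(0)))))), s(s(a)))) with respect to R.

0

1. g(f(f(p(p(a)), p(g(p(p(0)), s(p(0))))), s(s(a))), f(p(f(p(0), p(g(p(p(0)), s(p(0)))))), s(s(a))))  →  g(f(f(p(p(a)), p(p(0))), s(s(a))), f(p(f(p(0), p(g(p(p(0)), s(p(0)))))), s(s(a))))   [R4 at 1.1.2.1]
2. g(f(f(p(p(a)), p(p(0))), s(s(a))), f(p(f(p(0), p(g(p(p(0)), s(p(0)))))), s(s(a))))  →  g(f(p(p(a)), s(s(a))), f(p(f(p(0), p(g(p(p(0)), s(p(0)))))), s(s(a))))   [R1 at 1.1]
3. g(f(p(p(a)), s(s(a))), f(p(f(p(0), p(g(p(p(0)), s(p(0)))))), s(s(a))))  →  g(p(a), f(p(f(p(0), p(g(p(p(0)), s(p(0)))))), s(s(a))))   [R2 at 1]
4. g(p(a), f(p(f(p(0), p(g(p(p(0)), s(p(0)))))), s(s(a))))  →  g(p(a), f(p(0), p(g(p(p(0)), s(p(0))))))   [R2 at 2]
5. g(p(a), f(p(0), p(g(p(p(0)), s(p(0))))))  →  g(p(a), f(p(0), p(p(0))))   [R4 at 2.2.1]
6. g(p(a), f(p(0), p(p(0))))  →  g(p(a), p(0))   [R1 at 2]
7. g(p(a), p(0))  →  0   [R6 at ε]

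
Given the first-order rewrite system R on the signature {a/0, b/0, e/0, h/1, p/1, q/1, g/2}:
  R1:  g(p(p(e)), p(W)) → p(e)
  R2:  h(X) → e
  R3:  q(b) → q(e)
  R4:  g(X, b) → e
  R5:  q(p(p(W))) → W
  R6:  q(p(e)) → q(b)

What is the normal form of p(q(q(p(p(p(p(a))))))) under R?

p(a)

1. p(q(q(p(p(p(p(a)))))))  →  p(q(p(p(a))))   [R5 at 1.1]
2. p(q(p(p(a))))  →  p(a)   [R5 at 1]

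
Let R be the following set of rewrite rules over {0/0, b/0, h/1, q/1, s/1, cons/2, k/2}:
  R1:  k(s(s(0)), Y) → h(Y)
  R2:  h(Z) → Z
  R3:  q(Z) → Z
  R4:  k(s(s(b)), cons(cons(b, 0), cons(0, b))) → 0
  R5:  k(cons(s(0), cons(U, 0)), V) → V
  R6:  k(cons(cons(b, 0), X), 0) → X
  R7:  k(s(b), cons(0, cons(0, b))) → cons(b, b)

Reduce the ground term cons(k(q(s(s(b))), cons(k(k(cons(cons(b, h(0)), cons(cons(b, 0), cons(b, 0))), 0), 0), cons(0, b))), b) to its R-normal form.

1. cons(k(q(s(s(b))), cons(k(k(cons(cons(b, h(0)), cons(cons(b, 0), cons(b, 0))), 0), 0), cons(0, b))), b)  →  cons(k(s(s(b)), cons(k(k(cons(cons(b, h(0)), cons(cons(b, 0), cons(b, 0))), 0), 0), cons(0, b))), b)   [R3 at 1.1]
2. cons(k(s(s(b)), cons(k(k(cons(cons(b, h(0)), cons(cons(b, 0), cons(b, 0))), 0), 0), cons(0, b))), b)  →  cons(k(s(s(b)), cons(k(k(cons(cons(b, 0), cons(cons(b, 0), cons(b, 0))), 0), 0), cons(0, b))), b)   [R2 at 1.2.1.1.1.1.2]
3. cons(k(s(s(b)), cons(k(k(cons(cons(b, 0), cons(cons(b, 0), cons(b, 0))), 0), 0), cons(0, b))), b)  →  cons(k(s(s(b)), cons(k(cons(cons(b, 0), cons(b, 0)), 0), cons(0, b))), b)   [R6 at 1.2.1.1]
4. cons(k(s(s(b)), cons(k(cons(cons(b, 0), cons(b, 0)), 0), cons(0, b))), b)  →  cons(k(s(s(b)), cons(cons(b, 0), cons(0, b))), b)   [R6 at 1.2.1]
5. cons(k(s(s(b)), cons(cons(b, 0), cons(0, b))), b)  →  cons(0, b)   [R4 at 1]

cons(0, b)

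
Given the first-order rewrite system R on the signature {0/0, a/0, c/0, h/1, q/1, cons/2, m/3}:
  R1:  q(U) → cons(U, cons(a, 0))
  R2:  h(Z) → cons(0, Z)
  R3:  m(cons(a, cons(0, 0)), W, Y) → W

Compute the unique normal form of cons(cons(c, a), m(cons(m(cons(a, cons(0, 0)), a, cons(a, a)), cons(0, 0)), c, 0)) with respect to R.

cons(cons(c, a), c)

1. cons(cons(c, a), m(cons(m(cons(a, cons(0, 0)), a, cons(a, a)), cons(0, 0)), c, 0))  →  cons(cons(c, a), m(cons(a, cons(0, 0)), c, 0))   [R3 at 2.1.1]
2. cons(cons(c, a), m(cons(a, cons(0, 0)), c, 0))  →  cons(cons(c, a), c)   [R3 at 2]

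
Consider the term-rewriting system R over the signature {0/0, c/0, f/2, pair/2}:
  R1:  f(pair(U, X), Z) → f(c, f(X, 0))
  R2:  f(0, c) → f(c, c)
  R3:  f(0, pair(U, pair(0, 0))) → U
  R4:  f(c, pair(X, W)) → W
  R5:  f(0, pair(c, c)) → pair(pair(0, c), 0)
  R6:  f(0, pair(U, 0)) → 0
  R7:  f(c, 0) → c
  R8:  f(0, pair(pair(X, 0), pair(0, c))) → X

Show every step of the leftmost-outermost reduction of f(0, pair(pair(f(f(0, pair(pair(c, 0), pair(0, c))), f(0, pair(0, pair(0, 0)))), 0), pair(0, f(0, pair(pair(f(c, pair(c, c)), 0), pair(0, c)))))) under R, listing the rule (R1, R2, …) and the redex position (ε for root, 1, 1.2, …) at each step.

1. f(0, pair(pair(f(f(0, pair(pair(c, 0), pair(0, c))), f(0, pair(0, pair(0, 0)))), 0), pair(0, f(0, pair(pair(f(c, pair(c, c)), 0), pair(0, c))))))  →  f(0, pair(pair(f(c, f(0, pair(0, pair(0, 0)))), 0), pair(0, f(0, pair(pair(f(c, pair(c, c)), 0), pair(0, c))))))   [R8 at 2.1.1.1]
2. f(0, pair(pair(f(c, f(0, pair(0, pair(0, 0)))), 0), pair(0, f(0, pair(pair(f(c, pair(c, c)), 0), pair(0, c))))))  →  f(0, pair(pair(f(c, 0), 0), pair(0, f(0, pair(pair(f(c, pair(c, c)), 0), pair(0, c))))))   [R3 at 2.1.1.2]
3. f(0, pair(pair(f(c, 0), 0), pair(0, f(0, pair(pair(f(c, pair(c, c)), 0), pair(0, c))))))  →  f(0, pair(pair(c, 0), pair(0, f(0, pair(pair(f(c, pair(c, c)), 0), pair(0, c))))))   [R7 at 2.1.1]
4. f(0, pair(pair(c, 0), pair(0, f(0, pair(pair(f(c, pair(c, c)), 0), pair(0, c))))))  →  f(0, pair(pair(c, 0), pair(0, f(c, pair(c, c)))))   [R8 at 2.2.2]
5. f(0, pair(pair(c, 0), pair(0, f(c, pair(c, c)))))  →  f(0, pair(pair(c, 0), pair(0, c)))   [R4 at 2.2.2]
6. f(0, pair(pair(c, 0), pair(0, c)))  →  c   [R8 at ε]

c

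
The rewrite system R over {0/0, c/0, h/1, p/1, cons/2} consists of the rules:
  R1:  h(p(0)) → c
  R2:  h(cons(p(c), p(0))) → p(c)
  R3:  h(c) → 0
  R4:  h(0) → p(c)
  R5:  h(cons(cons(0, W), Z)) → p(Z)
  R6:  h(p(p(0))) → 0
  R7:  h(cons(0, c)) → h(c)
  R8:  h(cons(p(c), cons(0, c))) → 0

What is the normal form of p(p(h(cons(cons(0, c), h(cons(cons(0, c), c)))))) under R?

p(p(p(p(c))))

1. p(p(h(cons(cons(0, c), h(cons(cons(0, c), c))))))  →  p(p(p(h(cons(cons(0, c), c)))))   [R5 at 1.1]
2. p(p(p(h(cons(cons(0, c), c)))))  →  p(p(p(p(c))))   [R5 at 1.1.1]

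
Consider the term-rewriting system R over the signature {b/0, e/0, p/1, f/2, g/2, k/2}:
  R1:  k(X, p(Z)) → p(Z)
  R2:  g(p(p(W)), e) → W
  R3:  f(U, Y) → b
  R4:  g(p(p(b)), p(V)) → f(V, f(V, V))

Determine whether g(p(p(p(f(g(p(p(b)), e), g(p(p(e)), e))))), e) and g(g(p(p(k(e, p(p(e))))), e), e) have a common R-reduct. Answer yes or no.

no — NF(t₁) = p(b), NF(t₂) = e

Reduce t₁ = g(p(p(p(f(g(p(p(b)), e), g(p(p(e)), e))))), e):
1. g(p(p(p(f(g(p(p(b)), e), g(p(p(e)), e))))), e)  →  p(f(g(p(p(b)), e), g(p(p(e)), e)))   [R2 at ε]
2. p(f(g(p(p(b)), e), g(p(p(e)), e)))  →  p(b)   [R3 at 1]

Reduce t₂ = g(g(p(p(k(e, p(p(e))))), e), e):
1. g(g(p(p(k(e, p(p(e))))), e), e)  →  g(k(e, p(p(e))), e)   [R2 at 1]
2. g(k(e, p(p(e))), e)  →  g(p(p(e)), e)   [R1 at 1]
3. g(p(p(e)), e)  →  e   [R2 at ε]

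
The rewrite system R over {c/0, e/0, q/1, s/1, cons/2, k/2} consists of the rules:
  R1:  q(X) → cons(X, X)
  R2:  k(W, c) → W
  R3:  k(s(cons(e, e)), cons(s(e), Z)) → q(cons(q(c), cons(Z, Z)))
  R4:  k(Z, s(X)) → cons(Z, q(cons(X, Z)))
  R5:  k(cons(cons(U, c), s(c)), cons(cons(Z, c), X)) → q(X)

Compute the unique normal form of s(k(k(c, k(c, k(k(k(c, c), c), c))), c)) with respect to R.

s(c)

1. s(k(k(c, k(c, k(k(k(c, c), c), c))), c))  →  s(k(c, k(c, k(k(k(c, c), c), c))))   [R2 at 1]
2. s(k(c, k(c, k(k(k(c, c), c), c))))  →  s(k(c, k(c, k(k(c, c), c))))   [R2 at 1.2.2]
3. s(k(c, k(c, k(k(c, c), c))))  →  s(k(c, k(c, k(c, c))))   [R2 at 1.2.2]
4. s(k(c, k(c, k(c, c))))  →  s(k(c, k(c, c)))   [R2 at 1.2.2]
5. s(k(c, k(c, c)))  →  s(k(c, c))   [R2 at 1.2]
6. s(k(c, c))  →  s(c)   [R2 at 1]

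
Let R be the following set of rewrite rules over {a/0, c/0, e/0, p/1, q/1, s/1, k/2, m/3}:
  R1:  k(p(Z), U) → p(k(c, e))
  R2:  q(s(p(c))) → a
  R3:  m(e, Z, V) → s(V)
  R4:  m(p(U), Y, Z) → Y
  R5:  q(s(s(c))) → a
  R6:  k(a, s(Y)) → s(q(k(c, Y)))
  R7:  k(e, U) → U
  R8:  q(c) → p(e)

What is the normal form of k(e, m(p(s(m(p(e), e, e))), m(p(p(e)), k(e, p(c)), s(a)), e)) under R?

p(c)

1. k(e, m(p(s(m(p(e), e, e))), m(p(p(e)), k(e, p(c)), s(a)), e))  →  m(p(s(m(p(e), e, e))), m(p(p(e)), k(e, p(c)), s(a)), e)   [R7 at ε]
2. m(p(s(m(p(e), e, e))), m(p(p(e)), k(e, p(c)), s(a)), e)  →  m(p(p(e)), k(e, p(c)), s(a))   [R4 at ε]
3. m(p(p(e)), k(e, p(c)), s(a))  →  k(e, p(c))   [R4 at ε]
4. k(e, p(c))  →  p(c)   [R7 at ε]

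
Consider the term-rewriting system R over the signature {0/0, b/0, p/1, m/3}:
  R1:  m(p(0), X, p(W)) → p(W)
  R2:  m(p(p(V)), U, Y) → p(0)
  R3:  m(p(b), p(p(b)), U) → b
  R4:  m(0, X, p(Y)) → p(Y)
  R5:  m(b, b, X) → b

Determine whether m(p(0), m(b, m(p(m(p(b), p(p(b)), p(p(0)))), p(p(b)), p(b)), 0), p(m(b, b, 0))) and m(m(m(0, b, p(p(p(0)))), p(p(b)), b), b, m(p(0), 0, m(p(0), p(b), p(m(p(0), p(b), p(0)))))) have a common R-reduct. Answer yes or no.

Reduce t₁ = m(p(0), m(b, m(p(m(p(b), p(p(b)), p(p(0)))), p(p(b)), p(b)), 0), p(m(b, b, 0))):
1. m(p(0), m(b, m(p(m(p(b), p(p(b)), p(p(0)))), p(p(b)), p(b)), 0), p(m(b, b, 0)))  →  p(m(b, b, 0))   [R1 at ε]
2. p(m(b, b, 0))  →  p(b)   [R5 at 1]

Reduce t₂ = m(m(m(0, b, p(p(p(0)))), p(p(b)), b), b, m(p(0), 0, m(p(0), p(b), p(m(p(0), p(b), p(0)))))):
1. m(m(m(0, b, p(p(p(0)))), p(p(b)), b), b, m(p(0), 0, m(p(0), p(b), p(m(p(0), p(b), p(0))))))  →  m(m(p(p(p(0))), p(p(b)), b), b, m(p(0), 0, m(p(0), p(b), p(m(p(0), p(b), p(0))))))   [R4 at 1.1]
2. m(m(p(p(p(0))), p(p(b)), b), b, m(p(0), 0, m(p(0), p(b), p(m(p(0), p(b), p(0))))))  →  m(p(0), b, m(p(0), 0, m(p(0), p(b), p(m(p(0), p(b), p(0))))))   [R2 at 1]
3. m(p(0), b, m(p(0), 0, m(p(0), p(b), p(m(p(0), p(b), p(0))))))  →  m(p(0), b, m(p(0), 0, p(m(p(0), p(b), p(0)))))   [R1 at 3.3]
4. m(p(0), b, m(p(0), 0, p(m(p(0), p(b), p(0)))))  →  m(p(0), b, p(m(p(0), p(b), p(0))))   [R1 at 3]
5. m(p(0), b, p(m(p(0), p(b), p(0))))  →  p(m(p(0), p(b), p(0)))   [R1 at ε]
6. p(m(p(0), p(b), p(0)))  →  p(p(0))   [R1 at 1]

no — NF(t₁) = p(b), NF(t₂) = p(p(0))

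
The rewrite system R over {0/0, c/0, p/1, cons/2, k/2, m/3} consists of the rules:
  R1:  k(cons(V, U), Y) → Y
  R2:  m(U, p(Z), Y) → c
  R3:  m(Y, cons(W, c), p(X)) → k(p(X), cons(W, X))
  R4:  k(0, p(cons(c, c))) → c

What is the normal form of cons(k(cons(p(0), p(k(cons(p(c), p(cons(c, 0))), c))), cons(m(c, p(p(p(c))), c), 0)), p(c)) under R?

cons(cons(c, 0), p(c))

1. cons(k(cons(p(0), p(k(cons(p(c), p(cons(c, 0))), c))), cons(m(c, p(p(p(c))), c), 0)), p(c))  →  cons(cons(m(c, p(p(p(c))), c), 0), p(c))   [R1 at 1]
2. cons(cons(m(c, p(p(p(c))), c), 0), p(c))  →  cons(cons(c, 0), p(c))   [R2 at 1.1]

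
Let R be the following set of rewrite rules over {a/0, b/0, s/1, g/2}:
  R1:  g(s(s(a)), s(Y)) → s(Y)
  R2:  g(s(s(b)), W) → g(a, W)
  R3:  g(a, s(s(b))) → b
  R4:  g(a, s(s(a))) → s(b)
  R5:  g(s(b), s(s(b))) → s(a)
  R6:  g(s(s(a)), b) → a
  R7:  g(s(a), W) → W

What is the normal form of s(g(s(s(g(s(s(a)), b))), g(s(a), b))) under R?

1. s(g(s(s(g(s(s(a)), b))), g(s(a), b)))  →  s(g(s(s(a)), g(s(a), b)))   [R6 at 1.1.1.1]
2. s(g(s(s(a)), g(s(a), b)))  →  s(g(s(s(a)), b))   [R7 at 1.2]
3. s(g(s(s(a)), b))  →  s(a)   [R6 at 1]

s(a)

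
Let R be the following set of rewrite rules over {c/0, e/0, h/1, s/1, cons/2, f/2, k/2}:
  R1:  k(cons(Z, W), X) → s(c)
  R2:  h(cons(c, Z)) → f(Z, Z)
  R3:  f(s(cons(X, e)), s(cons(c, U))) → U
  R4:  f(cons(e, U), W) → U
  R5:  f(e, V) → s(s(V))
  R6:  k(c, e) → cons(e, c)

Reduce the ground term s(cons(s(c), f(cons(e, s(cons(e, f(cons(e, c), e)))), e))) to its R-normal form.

1. s(cons(s(c), f(cons(e, s(cons(e, f(cons(e, c), e)))), e)))  →  s(cons(s(c), s(cons(e, f(cons(e, c), e)))))   [R4 at 1.2]
2. s(cons(s(c), s(cons(e, f(cons(e, c), e)))))  →  s(cons(s(c), s(cons(e, c))))   [R4 at 1.2.1.2]

s(cons(s(c), s(cons(e, c))))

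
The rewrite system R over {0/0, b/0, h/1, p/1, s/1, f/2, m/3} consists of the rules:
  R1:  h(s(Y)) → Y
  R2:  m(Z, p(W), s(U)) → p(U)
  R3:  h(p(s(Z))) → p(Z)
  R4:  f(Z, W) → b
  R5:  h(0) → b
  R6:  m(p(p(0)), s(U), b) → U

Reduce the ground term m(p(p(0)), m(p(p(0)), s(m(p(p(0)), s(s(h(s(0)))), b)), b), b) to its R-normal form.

1. m(p(p(0)), m(p(p(0)), s(m(p(p(0)), s(s(h(s(0)))), b)), b), b)  →  m(p(p(0)), m(p(p(0)), s(s(h(s(0)))), b), b)   [R6 at 2]
2. m(p(p(0)), m(p(p(0)), s(s(h(s(0)))), b), b)  →  m(p(p(0)), s(h(s(0))), b)   [R6 at 2]
3. m(p(p(0)), s(h(s(0))), b)  →  h(s(0))   [R6 at ε]
4. h(s(0))  →  0   [R1 at ε]

0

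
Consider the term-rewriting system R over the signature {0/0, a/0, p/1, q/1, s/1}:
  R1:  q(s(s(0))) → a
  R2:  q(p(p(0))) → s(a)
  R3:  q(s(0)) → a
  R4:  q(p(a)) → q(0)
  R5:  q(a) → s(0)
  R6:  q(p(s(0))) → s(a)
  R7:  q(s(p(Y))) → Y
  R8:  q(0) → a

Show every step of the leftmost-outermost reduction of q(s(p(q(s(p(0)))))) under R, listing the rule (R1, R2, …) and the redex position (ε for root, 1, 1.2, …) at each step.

0

1. q(s(p(q(s(p(0))))))  →  q(s(p(0)))   [R7 at ε]
2. q(s(p(0)))  →  0   [R7 at ε]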